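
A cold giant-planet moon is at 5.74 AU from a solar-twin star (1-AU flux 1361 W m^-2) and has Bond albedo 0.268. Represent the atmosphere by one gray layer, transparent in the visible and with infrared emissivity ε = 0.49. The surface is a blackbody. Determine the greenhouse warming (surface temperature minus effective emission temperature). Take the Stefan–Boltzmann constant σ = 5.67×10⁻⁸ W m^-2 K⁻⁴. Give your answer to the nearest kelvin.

8 K

Flux at the orbit: S = 1361/(5.74)² = 41.31 W m^-2.
The planet radiates to space at T_e = [S(1−α)/(4σ)]^(1/4) = 107.5 K.
Surface balance with a leaky layer gives σT_s⁴ = σT_e⁴·2/(2−ε), so T_s = T_e·[2/(2−0.49)]^(1/4) = 115.3 K.
T_s − T_e = 115.3 − 107.5 = 7.821 K.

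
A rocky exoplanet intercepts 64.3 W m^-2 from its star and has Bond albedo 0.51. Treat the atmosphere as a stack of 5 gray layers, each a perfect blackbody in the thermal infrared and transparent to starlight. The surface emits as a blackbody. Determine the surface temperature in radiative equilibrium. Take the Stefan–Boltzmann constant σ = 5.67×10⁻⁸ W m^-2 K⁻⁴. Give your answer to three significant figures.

170 K

OLR = S(1−α)/4 = 7.877 W m^-2; the top layer radiates at T_e = 108.6 K.
For an N-layer opaque stack, T_s⁴ = (N+1)T_e⁴, hence T_s = (6)^(1/4)×108.6 K = 169.9 K.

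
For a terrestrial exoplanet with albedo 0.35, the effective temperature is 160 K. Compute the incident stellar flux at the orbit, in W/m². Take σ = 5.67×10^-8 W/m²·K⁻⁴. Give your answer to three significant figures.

229 W/m²

Invert the energy balance for S: S = 4σT⁴/(1−α).
σT⁴ = 5.67×10⁻⁸·(160)⁴ = 37.16 W/m².
So S = 4×37.16/(1−0.35) = 228.7 W/m².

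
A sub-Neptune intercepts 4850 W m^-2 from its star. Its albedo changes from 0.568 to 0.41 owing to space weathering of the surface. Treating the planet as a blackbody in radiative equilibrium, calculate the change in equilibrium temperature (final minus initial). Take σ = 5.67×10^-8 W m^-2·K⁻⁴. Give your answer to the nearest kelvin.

25 K

Initial: T₁ = [S(1−0.568)/(4σ)]^(1/4) = 310.0 K.
Final:   T₂ = [S(1−0.41)/(4σ)]^(1/4) = 335.1 K.
Change: 335.1 − 310.0 = 25.12 K.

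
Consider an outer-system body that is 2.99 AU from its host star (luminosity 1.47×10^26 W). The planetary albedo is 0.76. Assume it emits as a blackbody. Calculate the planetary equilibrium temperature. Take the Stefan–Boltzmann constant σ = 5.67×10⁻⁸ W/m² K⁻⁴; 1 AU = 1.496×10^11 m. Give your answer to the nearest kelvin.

Orbital distance: d = 2.99 AU = 4.473×10^11 m.
Spreading L over a sphere of radius d: S = 1.47×10^26/(4π·4.47×10^11²) = 58.47 W/m².
Absorbed flux (global mean): S(1−α)/4 = 58.47·0.24/4 = 3.508 W/m².
Set σT⁴ = 3.508 → T = (3.508/σ)^(1/4) = 88.69 K.

89 K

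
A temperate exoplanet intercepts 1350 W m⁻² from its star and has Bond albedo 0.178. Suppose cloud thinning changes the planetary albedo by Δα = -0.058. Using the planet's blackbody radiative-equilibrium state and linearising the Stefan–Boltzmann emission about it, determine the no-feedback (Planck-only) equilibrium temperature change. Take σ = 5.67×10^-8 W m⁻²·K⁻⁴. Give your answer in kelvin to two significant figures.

4.7 kelvin

Reference equilibrium: T_e = [S(1−α)/(4σ)]^(1/4) = 264.5 K.
The change in absorbed flux is Δ[S(1−α)/4] = −SΔα/4 = 19.57 W m⁻².
The Planck feedback parameter is 4σT_e³ = 4.196 W m⁻²/K.
ΔT₀ = ΔF/λ_P = 19.57/4.196 = 4.67 K.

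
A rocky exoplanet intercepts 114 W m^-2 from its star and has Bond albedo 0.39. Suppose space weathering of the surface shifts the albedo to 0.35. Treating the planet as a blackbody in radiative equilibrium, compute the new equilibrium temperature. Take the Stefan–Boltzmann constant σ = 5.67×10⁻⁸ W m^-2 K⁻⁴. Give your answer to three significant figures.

T₂ = [S(1−α₂)/(4σ)]^(1/4) = [114.0·0.65/(4σ)]^(1/4) = 134.4 K.

134 kelvin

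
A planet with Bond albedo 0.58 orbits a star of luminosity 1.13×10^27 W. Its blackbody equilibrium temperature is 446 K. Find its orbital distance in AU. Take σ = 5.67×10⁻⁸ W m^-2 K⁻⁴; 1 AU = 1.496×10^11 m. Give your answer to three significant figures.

0.434 AU

The flux needed for this T is 4σT⁴/(1−0.58) = 21370 W m^-2.
S = L/(4πd²) → d = √(L/4πS) = √(1.13×10^27/(4π·21370)) = 6.487×10^10 m = 0.4336 AU.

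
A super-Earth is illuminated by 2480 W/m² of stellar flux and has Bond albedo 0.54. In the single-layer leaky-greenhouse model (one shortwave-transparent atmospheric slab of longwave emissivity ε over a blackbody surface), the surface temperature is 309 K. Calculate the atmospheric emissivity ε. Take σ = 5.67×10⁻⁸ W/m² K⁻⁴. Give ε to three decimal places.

TOA balance gives T_e = 266.3 K.
Inverting T_s⁴ = 2T_e⁴/(2−ε): (T_e/T_s)⁴ = 0.5517, so ε = 2(1 − 0.5517) = 0.8965.

0.897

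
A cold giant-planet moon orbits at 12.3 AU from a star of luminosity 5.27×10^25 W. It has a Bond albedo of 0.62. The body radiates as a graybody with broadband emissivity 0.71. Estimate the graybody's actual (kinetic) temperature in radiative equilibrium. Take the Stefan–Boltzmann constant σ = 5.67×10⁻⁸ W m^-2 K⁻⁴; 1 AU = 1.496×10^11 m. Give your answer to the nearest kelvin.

41 K

Orbital distance: d = 12.3 AU = 1.840×10^12 m.
Flux at the orbit: S = L/(4πd²) = 5.27×10^25/(4π·(1.84×10^12)²) = 1.239 W m^-2.
The planet absorbs (1−α)S over its disc πR² and re-emits over 4πR², so the mean absorbed flux is (1−0.62)·1.239/4 = 0.1177 W m^-2.
Radiative balance εσT⁴ = 0.1177 gives T = [0.1177/(0.71·σ)]^(1/4) = 41.35 K.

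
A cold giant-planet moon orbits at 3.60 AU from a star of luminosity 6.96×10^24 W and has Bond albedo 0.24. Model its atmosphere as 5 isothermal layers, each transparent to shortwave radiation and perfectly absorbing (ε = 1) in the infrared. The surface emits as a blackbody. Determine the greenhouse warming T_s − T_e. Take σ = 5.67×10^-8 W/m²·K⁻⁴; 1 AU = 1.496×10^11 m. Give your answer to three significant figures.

28.4 K

d = 3.60 × 1.496×10^11 m = 5.386×10^11 m.
Spreading L over a sphere of radius d: S = 6.96×10^24/(4π·5.39×10^11²) = 1.910 W/m².
Top-of-atmosphere balance: σT_e⁴ = S(1−α)/4 = 0.3628 W/m² → T_e = 50.30 K.
Surface: T_s = (6)^¼·T_e = 78.72 K.
Warming: T_s − T_e = 28.42 K.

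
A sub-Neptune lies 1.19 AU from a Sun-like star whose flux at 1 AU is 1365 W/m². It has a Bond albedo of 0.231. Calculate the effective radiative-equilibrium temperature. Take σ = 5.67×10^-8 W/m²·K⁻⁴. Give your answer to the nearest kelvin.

Flux at the orbit: S = 1365/(1.19)² = 963.9 W/m².
The planet absorbs (1−α)S over its disc πR² and re-emits over 4πR², so the mean absorbed flux is (1−0.231)·963.9/4 = 185.3 W/m².
In equilibrium σT⁴ equals this, so T = 239.1 K.

239 K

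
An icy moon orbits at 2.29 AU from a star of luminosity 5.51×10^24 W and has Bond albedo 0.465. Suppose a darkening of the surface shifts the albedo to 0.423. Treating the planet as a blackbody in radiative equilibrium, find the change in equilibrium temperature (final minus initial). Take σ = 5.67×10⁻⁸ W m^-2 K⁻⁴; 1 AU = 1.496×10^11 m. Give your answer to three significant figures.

Orbital distance: d = 2.29 AU = 3.426×10^11 m.
Flux at the orbit: S = L/(4πd²) = 5.51×10^24/(4π·(3.43×10^11)²) = 3.736 W m^-2.
Initial: T₁ = [S(1−0.465)/(4σ)]^(1/4) = 54.49 K.
With α = 0.423, T₂ = 55.52 K.
ΔT = T₂ − T₁ = 1.039 K.

1.04 K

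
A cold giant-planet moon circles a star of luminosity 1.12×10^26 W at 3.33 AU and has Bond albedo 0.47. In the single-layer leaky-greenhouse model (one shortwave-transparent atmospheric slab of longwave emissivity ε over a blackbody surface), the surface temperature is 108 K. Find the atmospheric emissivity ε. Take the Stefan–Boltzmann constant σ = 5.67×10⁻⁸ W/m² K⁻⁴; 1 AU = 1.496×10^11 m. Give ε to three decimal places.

d = 3.33 × 1.496×10^11 m = 4.982×10^11 m.
S = L/(4πd²) = 35.91 W/m².
TOA balance gives T_e = 95.71 K.
T_s⁴ = T_e⁴·2/(2−ε) → ε = 2 − 2(T_e/T_s)⁴ = 2 − 2·(95.71/108)⁴ = 0.7663.

0.766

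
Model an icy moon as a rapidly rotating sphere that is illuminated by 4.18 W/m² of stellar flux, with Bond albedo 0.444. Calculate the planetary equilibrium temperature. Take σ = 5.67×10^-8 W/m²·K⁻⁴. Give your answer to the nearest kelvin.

The planet absorbs (1−α)S over its disc πR² and re-emits over 4πR², so the mean absorbed flux is (1−0.444)·4.180/4 = 0.5810 W/m².
In equilibrium σT⁴ equals this, so T = 56.58 K.

57 K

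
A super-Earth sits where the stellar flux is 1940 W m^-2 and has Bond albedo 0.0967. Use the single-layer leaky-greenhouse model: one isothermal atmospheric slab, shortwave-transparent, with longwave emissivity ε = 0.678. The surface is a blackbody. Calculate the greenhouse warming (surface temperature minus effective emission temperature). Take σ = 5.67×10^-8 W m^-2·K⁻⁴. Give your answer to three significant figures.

The planet radiates to space at T_e = [S(1−α)/(4σ)]^(1/4) = 296.5 K.
Surface balance with a leaky layer gives σT_s⁴ = σT_e⁴·2/(2−ε), so T_s = T_e·[2/(2−0.678)]^(1/4) = 328.8 K.
The atmosphere warms the surface by 32.33 K.

32.3 K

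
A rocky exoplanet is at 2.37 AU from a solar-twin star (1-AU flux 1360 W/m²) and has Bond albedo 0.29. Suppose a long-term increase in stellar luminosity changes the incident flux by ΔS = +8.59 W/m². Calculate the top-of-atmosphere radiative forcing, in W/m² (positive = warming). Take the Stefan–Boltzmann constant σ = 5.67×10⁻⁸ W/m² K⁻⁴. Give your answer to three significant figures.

By the inverse-square law, S = 1360/2.37² = 242.1 W/m².
TOA radiative forcing: ΔF = (1−α)ΔS/4 = 0.71·(+8.59)/4 = 1.525 W/m².

1.52 W/m²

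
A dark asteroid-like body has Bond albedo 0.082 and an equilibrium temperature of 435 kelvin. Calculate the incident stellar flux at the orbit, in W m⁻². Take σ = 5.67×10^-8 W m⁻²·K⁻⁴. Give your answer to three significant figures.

Invert the energy balance for S: S = 4σT⁴/(1−α).
σT⁴ = 5.67×10⁻⁸·(435)⁴ = 2030 W m⁻².
S = 4·2030/0.918 = 8846 W m⁻².

8850 W m⁻²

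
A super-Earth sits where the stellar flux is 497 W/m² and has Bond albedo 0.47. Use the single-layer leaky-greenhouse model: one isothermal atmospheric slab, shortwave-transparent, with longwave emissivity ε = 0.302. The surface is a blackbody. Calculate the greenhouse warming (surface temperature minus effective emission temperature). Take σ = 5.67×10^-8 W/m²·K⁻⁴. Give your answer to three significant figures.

The planet radiates to space at T_e = [S(1−α)/(4σ)]^(1/4) = 184.6 K.
The surface balance (absorbed SW + ε·downward IR = σT_s⁴) with T_a⁴ = T_s⁴/2 reduces to T_s = T_e·[2/(2−ε)]^¼ = 192.3 K.
T_s − T_e = 192.3 − 184.6 = 7.712 K.

7.71 K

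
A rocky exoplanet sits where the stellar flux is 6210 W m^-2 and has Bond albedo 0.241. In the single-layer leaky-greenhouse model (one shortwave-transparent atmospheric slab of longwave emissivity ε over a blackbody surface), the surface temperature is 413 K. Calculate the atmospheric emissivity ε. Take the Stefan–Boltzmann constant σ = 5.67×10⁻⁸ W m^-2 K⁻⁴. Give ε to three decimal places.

Effective temperature: T_e = [S(1−α)/(4σ)]^(1/4) = 379.7 K.
Since (2−ε)/2 = (T_e/T_s)⁴ = 0.7143, ε = 0.5714.

0.571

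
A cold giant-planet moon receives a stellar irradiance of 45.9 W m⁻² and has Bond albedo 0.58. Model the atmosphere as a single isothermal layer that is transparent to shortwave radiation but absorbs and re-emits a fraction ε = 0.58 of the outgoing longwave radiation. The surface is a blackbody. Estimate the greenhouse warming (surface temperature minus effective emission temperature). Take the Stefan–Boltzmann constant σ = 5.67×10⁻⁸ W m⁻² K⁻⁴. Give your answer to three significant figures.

The planet radiates to space at T_e = [S(1−α)/(4σ)]^(1/4) = 96.02 K.
The surface balance (absorbed SW + ε·downward IR = σT_s⁴) with T_a⁴ = T_s⁴/2 reduces to T_s = T_e·[2/(2−ε)]^¼ = 104.6 K.
Greenhouse warming: T_s − T_e = 8.584 K.

8.58 K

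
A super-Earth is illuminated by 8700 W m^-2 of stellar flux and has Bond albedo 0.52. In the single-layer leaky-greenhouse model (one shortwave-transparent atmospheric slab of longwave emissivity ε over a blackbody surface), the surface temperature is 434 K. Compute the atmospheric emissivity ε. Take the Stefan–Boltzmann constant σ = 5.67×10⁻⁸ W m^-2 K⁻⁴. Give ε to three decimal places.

Effective temperature: T_e = [S(1−α)/(4σ)]^(1/4) = 368.4 K.
Since (2−ε)/2 = (T_e/T_s)⁴ = 0.5190, ε = 0.9620.

0.962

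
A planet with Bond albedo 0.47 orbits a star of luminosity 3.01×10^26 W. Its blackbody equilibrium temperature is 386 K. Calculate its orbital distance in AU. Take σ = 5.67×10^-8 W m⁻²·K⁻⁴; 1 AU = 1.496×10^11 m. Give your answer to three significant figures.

0.336 AU

Energy balance gives S = 4σT⁴/(1−α) = 9500 W m⁻².
S = L/(4πd²) → d = √(L/4πS) = √(3.01×10^26/(4π·9500)) = 5.021×10^10 m = 0.3357 AU.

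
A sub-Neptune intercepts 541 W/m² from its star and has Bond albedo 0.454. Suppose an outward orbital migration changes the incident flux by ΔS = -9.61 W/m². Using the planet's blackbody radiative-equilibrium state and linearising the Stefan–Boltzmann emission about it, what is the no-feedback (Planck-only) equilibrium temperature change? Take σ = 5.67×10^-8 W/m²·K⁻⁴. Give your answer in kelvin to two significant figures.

The baseline emission temperature is T_e = 190.0 K.
Only a fraction (1−α) is absorbed and it's spread over 4πR², so ΔF = (1−α)ΔS/4 = -1.312 W/m².
The Planck feedback parameter is 4σT_e³ = 1.555 W/m²/K.
Hence the no-feedback warming is ΔF/(4σT_e³) = -0.844 K.

-0.84 K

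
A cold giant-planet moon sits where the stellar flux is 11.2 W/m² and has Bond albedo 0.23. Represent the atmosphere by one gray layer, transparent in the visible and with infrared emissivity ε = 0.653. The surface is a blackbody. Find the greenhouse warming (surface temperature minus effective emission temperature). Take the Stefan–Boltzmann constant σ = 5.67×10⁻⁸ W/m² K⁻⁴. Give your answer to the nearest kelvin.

Effective emission temperature (TOA balance): σT_e⁴ = S(1−α)/4 = 2.156 W/m² → T_e = 78.53 K.
Surface balance with a leaky layer gives σT_s⁴ = σT_e⁴·2/(2−ε), so T_s = T_e·[2/(2−0.653)]^(1/4) = 86.68 K.
T_s − T_e = 86.68 − 78.53 = 8.156 K.

8 kelvin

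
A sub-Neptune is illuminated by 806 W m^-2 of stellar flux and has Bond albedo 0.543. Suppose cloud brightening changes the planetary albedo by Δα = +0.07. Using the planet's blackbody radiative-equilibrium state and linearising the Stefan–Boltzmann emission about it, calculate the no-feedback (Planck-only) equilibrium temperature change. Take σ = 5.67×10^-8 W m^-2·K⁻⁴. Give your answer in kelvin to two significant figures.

Reference equilibrium: T_e = [S(1−α)/(4σ)]^(1/4) = 200.7 K.
TOA radiative forcing: ΔF = −S·Δα/4 = −806.0·(+0.07)/4 = -14.11 W m^-2.
Planck response: λ_P = 4σT_e³ = 4·5.67×10⁻⁸·(200.7)³ = 1.835 W m^-2/K.
ΔT₀ = ΔF/λ_P = -14.11/1.835 = -7.69 K.

-7.7 kelvin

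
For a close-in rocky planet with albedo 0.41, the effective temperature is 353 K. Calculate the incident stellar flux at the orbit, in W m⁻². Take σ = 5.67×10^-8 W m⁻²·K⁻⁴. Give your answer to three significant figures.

Invert the energy balance for S: S = 4σT⁴/(1−α).
The emitted flux is σT⁴ = 880.4 W m⁻².
S = 4·880.4/0.59 = 5969 W m⁻².

5970 W m⁻²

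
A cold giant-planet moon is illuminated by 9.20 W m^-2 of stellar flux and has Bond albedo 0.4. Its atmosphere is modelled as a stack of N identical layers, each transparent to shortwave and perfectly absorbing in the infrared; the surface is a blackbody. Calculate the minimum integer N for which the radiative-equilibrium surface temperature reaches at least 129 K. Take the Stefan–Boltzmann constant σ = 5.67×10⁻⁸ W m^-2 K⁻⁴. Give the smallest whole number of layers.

OLR = S(1−α)/4 = 1.380 W m^-2; the top layer radiates at T_e = 70.24 K.
T_s = (N+1)^(1/4)·T_e ≥ 129 K requires N+1 ≥ (T_s/T_e)⁴ = (129/70.24)⁴ = 11.378.
So N ≥ 10.378; the smallest integer is N = 11.

11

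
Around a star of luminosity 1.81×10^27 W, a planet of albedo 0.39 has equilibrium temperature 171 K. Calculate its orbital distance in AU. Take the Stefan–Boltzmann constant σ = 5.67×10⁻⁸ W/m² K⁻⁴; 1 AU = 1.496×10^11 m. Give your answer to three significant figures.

The flux needed for this T is 4σT⁴/(1−0.39) = 317.9 W/m².
Then d = [L/(4πS)]^(1/2) = 6.731×10^11 m, i.e. 4.499 AU.

4.50 AU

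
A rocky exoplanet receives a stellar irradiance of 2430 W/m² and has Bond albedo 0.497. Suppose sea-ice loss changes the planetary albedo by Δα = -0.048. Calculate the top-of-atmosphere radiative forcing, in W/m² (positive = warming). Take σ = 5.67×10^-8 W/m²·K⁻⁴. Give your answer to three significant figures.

TOA radiative forcing: ΔF = −S·Δα/4 = −2430·(-0.048)/4 = 29.16 W/m².

29.2 W/m²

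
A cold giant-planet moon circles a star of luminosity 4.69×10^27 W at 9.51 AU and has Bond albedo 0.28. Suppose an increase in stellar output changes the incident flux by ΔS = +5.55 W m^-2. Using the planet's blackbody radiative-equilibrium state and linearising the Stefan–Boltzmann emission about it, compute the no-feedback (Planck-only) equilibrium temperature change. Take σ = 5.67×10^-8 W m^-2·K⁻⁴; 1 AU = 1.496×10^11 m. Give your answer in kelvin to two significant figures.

d = 9.51 × 1.496×10^11 m = 1.423×10^12 m.
S = L/(4πd²) = 184.4 W m^-2.
Reference equilibrium: T_e = [S(1−α)/(4σ)]^(1/4) = 155.5 K.
TOA radiative forcing: ΔF = (1−α)ΔS/4 = 0.72·(+5.55)/4 = 0.9990 W m^-2.
The Planck feedback parameter is 4σT_e³ = 0.8535 W m^-2/K.
ΔT₀ = ΔF/λ_P = 0.9990/0.8535 = 1.17 K.

1.2 kelvin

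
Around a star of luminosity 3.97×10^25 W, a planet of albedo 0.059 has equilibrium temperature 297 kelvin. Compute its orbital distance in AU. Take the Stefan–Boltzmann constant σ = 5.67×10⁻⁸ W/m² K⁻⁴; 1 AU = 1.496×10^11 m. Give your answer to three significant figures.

0.274 AU

Required flux: S = 4σT⁴/(1−α) = 1875 W/m².
S = L/(4πd²) → d = √(L/4πS) = √(3.97×10^25/(4π·1875)) = 4.104×10^10 m = 0.2744 AU.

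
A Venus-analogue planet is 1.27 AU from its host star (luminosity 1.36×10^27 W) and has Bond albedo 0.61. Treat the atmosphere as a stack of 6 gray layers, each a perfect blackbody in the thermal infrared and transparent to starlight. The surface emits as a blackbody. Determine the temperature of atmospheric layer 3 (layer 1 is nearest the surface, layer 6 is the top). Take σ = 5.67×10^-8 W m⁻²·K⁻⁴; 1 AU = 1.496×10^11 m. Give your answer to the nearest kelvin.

379 kelvin

d = 1.27 × 1.496×10^11 m = 1.900×10^11 m.
Flux at the orbit: S = L/(4πd²) = 1.36×10^27/(4π·(1.90×10^11)²) = 2998 W m⁻².
Top-of-atmosphere balance: σT_e⁴ = S(1−α)/4 = 292.3 W m⁻² → T_e = 268.0 K.
In the N-layer model, layer k (counted from the surface) has T_k = (N+1−k)^(1/4)·T_e.
With k = 3: T_3 = (6+1−3)^¼·268.0 K = 379.0 K.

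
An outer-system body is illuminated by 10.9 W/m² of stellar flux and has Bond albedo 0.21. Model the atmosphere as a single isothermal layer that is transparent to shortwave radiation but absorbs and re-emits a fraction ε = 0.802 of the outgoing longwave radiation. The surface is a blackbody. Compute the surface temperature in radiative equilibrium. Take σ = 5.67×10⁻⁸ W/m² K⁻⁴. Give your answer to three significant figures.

89.2 K

At the top of the atmosphere, σT_e⁴ = S(1−α)/4 = 2.153 W/m², giving T_e = 78.50 K.
Surface balance with a leaky layer gives σT_s⁴ = σT_e⁴·2/(2−ε), so T_s = T_e·[2/(2−0.802)]^(1/4) = 89.23 K.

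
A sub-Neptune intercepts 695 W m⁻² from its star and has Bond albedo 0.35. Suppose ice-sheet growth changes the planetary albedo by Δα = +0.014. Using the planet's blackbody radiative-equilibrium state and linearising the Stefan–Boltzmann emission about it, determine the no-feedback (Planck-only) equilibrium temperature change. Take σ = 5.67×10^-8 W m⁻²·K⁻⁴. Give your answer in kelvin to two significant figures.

-1.1 kelvin

Reference equilibrium: T_e = [S(1−α)/(4σ)]^(1/4) = 211.3 K.
The change in absorbed flux is Δ[S(1−α)/4] = −SΔα/4 = -2.433 W m⁻².
The Planck feedback parameter is 4σT_e³ = 2.138 W m⁻²/K.
ΔT₀ = ΔF/λ_P = -2.433/2.138 = -1.14 K.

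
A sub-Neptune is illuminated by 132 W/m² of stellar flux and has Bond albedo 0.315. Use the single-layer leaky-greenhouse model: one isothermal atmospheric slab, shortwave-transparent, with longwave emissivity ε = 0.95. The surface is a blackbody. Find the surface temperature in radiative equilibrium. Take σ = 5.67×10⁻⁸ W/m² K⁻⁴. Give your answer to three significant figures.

Effective emission temperature (TOA balance): σT_e⁴ = S(1−α)/4 = 22.61 W/m² → T_e = 141.3 K.
Surface balance with a leaky layer gives σT_s⁴ = σT_e⁴·2/(2−ε), so T_s = T_e·[2/(2−0.95)]^(1/4) = 166.0 K.

166 K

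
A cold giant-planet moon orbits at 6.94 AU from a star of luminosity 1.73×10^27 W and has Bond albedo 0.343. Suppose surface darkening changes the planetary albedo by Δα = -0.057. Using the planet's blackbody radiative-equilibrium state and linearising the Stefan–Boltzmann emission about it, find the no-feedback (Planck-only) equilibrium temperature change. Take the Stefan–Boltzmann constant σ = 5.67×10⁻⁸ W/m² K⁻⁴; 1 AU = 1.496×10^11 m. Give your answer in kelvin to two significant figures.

Orbital distance: d = 6.94 AU = 1.038×10^12 m.
Spreading L over a sphere of radius d: S = 1.73×10^27/(4π·1.04×10^12²) = 127.7 W/m².
Unperturbed T_e = [127.7·(1−0.343)/(4σ)]^¼ = 138.7 K.
The change in absorbed flux is Δ[S(1−α)/4] = −SΔα/4 = 1.820 W/m².
The Planck feedback parameter is 4σT_e³ = 0.6050 W/m²/K.
ΔT₀ = ΔF/λ_P = 1.820/0.6050 = 3.01 K.

3.0 K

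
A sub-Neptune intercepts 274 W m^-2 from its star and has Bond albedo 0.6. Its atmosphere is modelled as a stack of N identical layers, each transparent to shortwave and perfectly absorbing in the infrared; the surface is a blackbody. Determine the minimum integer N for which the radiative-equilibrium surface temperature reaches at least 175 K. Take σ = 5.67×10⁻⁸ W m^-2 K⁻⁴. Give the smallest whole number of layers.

OLR = S(1−α)/4 = 27.40 W m^-2; the top layer radiates at T_e = 148.3 K.
T_s = (N+1)^(1/4)·T_e ≥ 175 K requires N+1 ≥ (T_s/T_e)⁴ = (175/148.3)⁴ = 1.941.
Rounding up, N = 1.

1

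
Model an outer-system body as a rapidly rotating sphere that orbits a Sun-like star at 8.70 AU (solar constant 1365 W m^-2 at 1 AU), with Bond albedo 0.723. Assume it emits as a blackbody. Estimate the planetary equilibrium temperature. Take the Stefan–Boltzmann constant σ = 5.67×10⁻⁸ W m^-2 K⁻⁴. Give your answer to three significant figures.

68.5 K

By the inverse-square law, S = 1365/8.70² = 18.03 W m^-2.
The planet absorbs (1−α)S over its disc πR² and re-emits over 4πR², so the mean absorbed flux is (1−0.723)·18.03/4 = 1.249 W m^-2.
Set σT⁴ = 1.249 → T = (1.249/σ)^(1/4) = 68.51 K.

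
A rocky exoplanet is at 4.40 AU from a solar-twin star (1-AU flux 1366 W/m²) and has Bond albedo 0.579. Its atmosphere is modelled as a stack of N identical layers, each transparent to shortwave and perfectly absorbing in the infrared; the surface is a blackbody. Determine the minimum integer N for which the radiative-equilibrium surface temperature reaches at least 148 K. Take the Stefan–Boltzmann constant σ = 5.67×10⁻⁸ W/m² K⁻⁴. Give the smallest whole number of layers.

Flux at the orbit: S = 1366/(4.40)² = 70.56 W/m².
The effective emission temperature is T_e = [S(1−α)/(4σ)]^¼ = 107.0 K.
Since T_s⁴ = (N+1)T_e⁴, we need N ≥ (T_s/T_e)⁴ − 1 = 2.663.
So N ≥ 2.663; the smallest integer is N = 3.

3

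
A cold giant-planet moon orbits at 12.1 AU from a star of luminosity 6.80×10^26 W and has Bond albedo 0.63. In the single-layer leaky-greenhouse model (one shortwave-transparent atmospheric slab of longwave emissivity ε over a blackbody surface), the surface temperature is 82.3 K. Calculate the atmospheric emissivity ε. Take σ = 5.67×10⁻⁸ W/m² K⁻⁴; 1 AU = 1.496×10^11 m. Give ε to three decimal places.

d = 12.1 × 1.496×10^11 m = 1.810×10^12 m.
Spreading L over a sphere of radius d: S = 6.80×10^26/(4π·1.81×10^12²) = 16.51 W/m².
First, T_e = [16.51·(1−0.63)/(4σ)]^(1/4) = 72.05 K.
Since (2−ε)/2 = (T_e/T_s)⁴ = 0.5873, ε = 0.8255.

0.825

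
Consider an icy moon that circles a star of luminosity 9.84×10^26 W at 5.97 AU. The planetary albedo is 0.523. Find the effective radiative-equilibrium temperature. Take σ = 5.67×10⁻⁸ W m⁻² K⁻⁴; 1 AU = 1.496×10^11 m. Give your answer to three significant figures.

120 K

Orbital distance: d = 5.97 AU = 8.931×10^11 m.
Flux at the orbit: S = L/(4πd²) = 9.84×10^26/(4π·(8.93×10^11)²) = 98.17 W m⁻².
Absorbed flux (global mean): S(1−α)/4 = 98.17·0.477/4 = 11.71 W m⁻².
Set σT⁴ = 11.71 → T = (11.71/σ)^(1/4) = 119.9 K.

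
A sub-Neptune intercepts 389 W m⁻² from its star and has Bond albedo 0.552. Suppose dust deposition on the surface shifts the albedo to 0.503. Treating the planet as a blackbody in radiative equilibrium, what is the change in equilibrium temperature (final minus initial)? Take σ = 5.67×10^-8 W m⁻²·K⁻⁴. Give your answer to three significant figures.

4.38 kelvin

Initial: T₁ = [S(1−0.552)/(4σ)]^(1/4) = 166.5 K.
After:  T₂ = [389.0·0.497/(4σ)]^(1/4) = 170.9 K.
ΔT = T₂ − T₁ = 4.377 K.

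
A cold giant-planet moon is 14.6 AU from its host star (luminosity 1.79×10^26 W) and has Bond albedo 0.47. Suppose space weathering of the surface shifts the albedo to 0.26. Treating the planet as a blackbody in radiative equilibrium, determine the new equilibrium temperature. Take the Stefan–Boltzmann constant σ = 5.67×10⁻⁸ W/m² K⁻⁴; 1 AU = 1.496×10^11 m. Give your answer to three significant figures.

55.9 K

d = 14.6 × 1.496×10^11 m = 2.184×10^12 m.
Spreading L over a sphere of radius d: S = 1.79×10^26/(4π·2.18×10^12²) = 2.986 W/m².
New equilibrium: T₂ = [(1−0.26)·2.986/(4σ)]^(1/4) = 55.87 K.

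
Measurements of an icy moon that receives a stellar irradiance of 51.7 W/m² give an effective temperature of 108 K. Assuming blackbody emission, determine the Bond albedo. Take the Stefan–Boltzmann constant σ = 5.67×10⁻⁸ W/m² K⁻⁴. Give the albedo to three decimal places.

From σT⁴ = S(1−α)/4 we invert for α: 1−α = 4σT⁴/S.
σT⁴ = 7.714 W/m², so 4σT⁴ = 30.86 W/m².
Hence α = 1 − 30.86/51.70 = 0.4032.

0.403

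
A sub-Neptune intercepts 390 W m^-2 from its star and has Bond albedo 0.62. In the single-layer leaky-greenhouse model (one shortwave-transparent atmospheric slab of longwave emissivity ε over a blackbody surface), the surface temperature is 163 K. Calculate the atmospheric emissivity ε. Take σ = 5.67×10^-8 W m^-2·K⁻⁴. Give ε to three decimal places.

0.149

Effective temperature: T_e = [S(1−α)/(4σ)]^(1/4) = 159.9 K.
Inverting T_s⁴ = 2T_e⁴/(2−ε): (T_e/T_s)⁴ = 0.9257, so ε = 2(1 − 0.9257) = 0.1487.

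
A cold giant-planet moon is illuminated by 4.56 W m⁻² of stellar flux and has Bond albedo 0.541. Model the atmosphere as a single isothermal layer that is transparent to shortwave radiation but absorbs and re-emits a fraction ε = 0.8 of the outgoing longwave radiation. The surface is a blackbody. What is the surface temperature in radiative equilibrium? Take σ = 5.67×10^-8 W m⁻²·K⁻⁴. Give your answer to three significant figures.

62.6 kelvin

At the top of the atmosphere, σT_e⁴ = S(1−α)/4 = 0.5233 W m⁻², giving T_e = 55.12 K.
The surface balance (absorbed SW + ε·downward IR = σT_s⁴) with T_a⁴ = T_s⁴/2 reduces to T_s = T_e·[2/(2−ε)]^¼ = 62.62 K.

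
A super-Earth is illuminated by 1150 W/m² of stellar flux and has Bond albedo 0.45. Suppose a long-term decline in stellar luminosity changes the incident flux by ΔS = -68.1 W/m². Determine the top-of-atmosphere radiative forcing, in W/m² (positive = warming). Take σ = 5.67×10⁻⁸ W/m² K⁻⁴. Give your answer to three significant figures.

-9.36 W/m²

TOA radiative forcing: ΔF = (1−α)ΔS/4 = 0.55·(-68.1)/4 = -9.364 W/m².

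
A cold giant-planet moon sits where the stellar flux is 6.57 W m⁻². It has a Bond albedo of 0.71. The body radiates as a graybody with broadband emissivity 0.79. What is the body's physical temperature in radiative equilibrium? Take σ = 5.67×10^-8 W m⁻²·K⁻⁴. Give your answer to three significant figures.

The planet absorbs (1−α)S over its disc πR² and re-emits over 4πR², so the mean absorbed flux is (1−0.71)·6.570/4 = 0.4763 W m⁻².
Equating to εσT⁴ with ε = 0.79: T = (0.4763/0.79σ)^(1/4) = 57.10 K.

57.1 K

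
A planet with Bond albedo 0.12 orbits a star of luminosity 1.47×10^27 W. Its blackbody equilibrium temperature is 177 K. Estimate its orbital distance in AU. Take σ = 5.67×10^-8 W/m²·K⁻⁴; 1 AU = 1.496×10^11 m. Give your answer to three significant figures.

Required flux: S = 4σT⁴/(1−α) = 253.0 W/m².
From L = 4πd²S, d = √(1.47×10^27/(4π·253.0)) = 6.800×10^11 m = 4.546 AU.

4.55 AU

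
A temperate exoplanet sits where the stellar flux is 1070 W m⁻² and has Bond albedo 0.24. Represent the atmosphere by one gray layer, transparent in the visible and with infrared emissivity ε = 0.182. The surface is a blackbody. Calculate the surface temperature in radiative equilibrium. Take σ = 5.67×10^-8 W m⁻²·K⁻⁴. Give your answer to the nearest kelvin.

251 kelvin

The planet radiates to space at T_e = [S(1−α)/(4σ)]^(1/4) = 244.7 K.
The surface balance (absorbed SW + ε·downward IR = σT_s⁴) with T_a⁴ = T_s⁴/2 reduces to T_s = T_e·[2/(2−ε)]^¼ = 250.6 K.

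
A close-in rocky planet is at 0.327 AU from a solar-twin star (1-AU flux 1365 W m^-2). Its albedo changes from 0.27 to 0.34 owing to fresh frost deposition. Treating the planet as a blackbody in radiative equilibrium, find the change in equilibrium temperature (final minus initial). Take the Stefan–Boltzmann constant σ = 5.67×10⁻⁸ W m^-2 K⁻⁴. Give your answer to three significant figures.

-11.2 kelvin

Irradiance scales as 1/d², so S = 1365 W m^-2 × (1/0.327)² = 12770 W m^-2.
With α = 0.27, T₁ = 450.2 K.
Final:   T₂ = [S(1−0.34)/(4σ)]^(1/4) = 439.0 K.
ΔT = T₂ − T₁ = -11.20 K.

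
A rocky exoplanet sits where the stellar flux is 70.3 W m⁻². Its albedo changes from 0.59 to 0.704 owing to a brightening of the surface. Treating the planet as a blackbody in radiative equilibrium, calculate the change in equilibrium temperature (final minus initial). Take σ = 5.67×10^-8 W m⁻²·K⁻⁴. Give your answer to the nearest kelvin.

-8 K

Initial: T₁ = [S(1−0.59)/(4σ)]^(1/4) = 106.2 K.
With α = 0.704, T₂ = 97.87 K.
ΔT = T₂ − T₁ = -8.305 K.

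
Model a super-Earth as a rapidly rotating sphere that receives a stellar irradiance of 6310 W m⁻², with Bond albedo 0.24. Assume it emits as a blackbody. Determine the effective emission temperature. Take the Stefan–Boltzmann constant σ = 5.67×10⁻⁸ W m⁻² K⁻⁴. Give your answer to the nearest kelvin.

Averaging over the sphere, the absorbed flux is S(1−α)/4 = 1199 W m⁻².
In equilibrium σT⁴ equals this, so T = 381.3 K.

381 kelvin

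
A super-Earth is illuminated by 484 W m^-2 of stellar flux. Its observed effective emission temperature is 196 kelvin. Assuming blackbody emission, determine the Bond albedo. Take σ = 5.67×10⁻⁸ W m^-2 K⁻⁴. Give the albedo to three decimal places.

Rearranging the radiative balance, α = 1 − 4σT⁴/S.
4σT⁴ = 4·5.67×10⁻⁸·(196)⁴ = 334.7 W m^-2.
1−α = 334.7/484.0 = 0.6915, so α = 0.3085.

0.308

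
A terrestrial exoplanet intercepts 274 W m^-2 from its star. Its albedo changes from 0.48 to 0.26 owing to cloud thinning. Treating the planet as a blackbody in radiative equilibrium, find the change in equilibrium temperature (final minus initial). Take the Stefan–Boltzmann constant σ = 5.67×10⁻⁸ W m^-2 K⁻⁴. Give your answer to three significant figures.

Before: T₁ = [274.0·0.52/(4σ)]^(1/4) = 158.3 K.
With α = 0.26, T₂ = 172.9 K.
ΔT = T₂ − T₁ = 14.60 K.

14.6 kelvin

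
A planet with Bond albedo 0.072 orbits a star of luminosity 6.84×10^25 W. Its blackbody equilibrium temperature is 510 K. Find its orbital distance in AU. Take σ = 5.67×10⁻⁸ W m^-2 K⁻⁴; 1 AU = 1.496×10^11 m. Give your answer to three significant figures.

0.121 AU

Energy balance gives S = 4σT⁴/(1−α) = 16530 W m^-2.
Then d = [L/(4πS)]^(1/2) = 1.814×10^10 m, i.e. 0.1213 AU.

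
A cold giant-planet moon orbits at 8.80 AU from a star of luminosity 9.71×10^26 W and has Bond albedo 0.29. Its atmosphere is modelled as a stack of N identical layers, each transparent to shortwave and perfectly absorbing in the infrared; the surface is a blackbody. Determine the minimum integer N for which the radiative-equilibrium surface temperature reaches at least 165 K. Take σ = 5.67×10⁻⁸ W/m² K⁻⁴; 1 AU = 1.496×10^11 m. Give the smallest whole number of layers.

Orbital distance: d = 8.80 AU = 1.316×10^12 m.
Spreading L over a sphere of radius d: S = 9.71×10^26/(4π·1.32×10^12²) = 44.58 W/m².
The effective emission temperature is T_e = [S(1−α)/(4σ)]^¼ = 108.7 K.
T_s = (N+1)^(1/4)·T_e ≥ 165 K requires N+1 ≥ (T_s/T_e)⁴ = (165/108.7)⁴ = 5.311.
Rounding up, N = 5.

5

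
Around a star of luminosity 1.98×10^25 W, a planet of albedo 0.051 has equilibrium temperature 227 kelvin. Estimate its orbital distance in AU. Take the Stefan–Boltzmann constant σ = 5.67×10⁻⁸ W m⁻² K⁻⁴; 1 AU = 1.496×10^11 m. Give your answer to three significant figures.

Energy balance gives S = 4σT⁴/(1−α) = 634.6 W m⁻².
From L = 4πd²S, d = √(1.98×10^25/(4π·634.6)) = 4.983×10^10 m = 0.3331 AU.

0.333 AU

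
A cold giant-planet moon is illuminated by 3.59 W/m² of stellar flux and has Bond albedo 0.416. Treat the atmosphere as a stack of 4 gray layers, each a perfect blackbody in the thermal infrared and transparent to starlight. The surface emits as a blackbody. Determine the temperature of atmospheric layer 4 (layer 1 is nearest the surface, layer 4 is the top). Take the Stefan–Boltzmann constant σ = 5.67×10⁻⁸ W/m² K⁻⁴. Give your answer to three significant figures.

55.1 K

The effective emission temperature is T_e = [S(1−α)/(4σ)]^¼ = 55.14 K.
The net upward flux σT_e⁴ is constant between every pair of levels, so T_k⁴ = (N+1−k)T_e⁴.
With k = 4: T_4 = (4+1−4)^¼·55.14 K = 55.14 K.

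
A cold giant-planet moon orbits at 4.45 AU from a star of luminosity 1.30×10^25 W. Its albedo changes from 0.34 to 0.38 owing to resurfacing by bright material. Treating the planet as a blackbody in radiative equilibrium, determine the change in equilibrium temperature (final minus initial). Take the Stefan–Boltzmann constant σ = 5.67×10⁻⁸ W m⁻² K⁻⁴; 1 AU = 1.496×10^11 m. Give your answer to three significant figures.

d = 4.45 × 1.496×10^11 m = 6.657×10^11 m.
S = L/(4πd²) = 2.334 W m⁻².
With α = 0.34, T₁ = 51.05 K.
After:  T₂ = [2.334·0.62/(4σ)]^(1/4) = 50.26 K.
Change: 50.26 − 51.05 = -0.7917 K.

-0.792 kelvin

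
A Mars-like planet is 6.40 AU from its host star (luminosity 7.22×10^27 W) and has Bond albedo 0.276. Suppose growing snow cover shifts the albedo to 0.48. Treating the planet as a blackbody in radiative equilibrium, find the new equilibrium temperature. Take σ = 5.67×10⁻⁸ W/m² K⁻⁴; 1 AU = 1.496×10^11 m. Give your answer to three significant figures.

195 K

d = 6.40 × 1.496×10^11 m = 9.574×10^11 m.
Flux at the orbit: S = L/(4πd²) = 7.22×10^27/(4π·(9.57×10^11)²) = 626.8 W/m².
New equilibrium: T₂ = [(1−0.48)·626.8/(4σ)]^(1/4) = 194.7 K.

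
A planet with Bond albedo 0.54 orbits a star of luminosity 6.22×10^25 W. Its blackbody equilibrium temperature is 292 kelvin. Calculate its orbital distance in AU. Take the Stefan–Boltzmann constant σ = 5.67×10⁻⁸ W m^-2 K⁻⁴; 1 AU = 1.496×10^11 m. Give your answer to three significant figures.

Energy balance gives S = 4σT⁴/(1−α) = 3584 W m^-2.
Then d = [L/(4πS)]^(1/2) = 3.716×10^10 m, i.e. 0.2484 AU.

0.248 AU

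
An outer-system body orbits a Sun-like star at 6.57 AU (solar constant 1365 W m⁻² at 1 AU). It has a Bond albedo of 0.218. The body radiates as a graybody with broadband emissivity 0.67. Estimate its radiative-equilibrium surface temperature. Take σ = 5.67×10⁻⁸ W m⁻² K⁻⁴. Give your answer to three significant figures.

By the inverse-square law, S = 1365/6.57² = 31.62 W m⁻².
The planet absorbs (1−α)S over its disc πR² and re-emits over 4πR², so the mean absorbed flux is (1−0.218)·31.62/4 = 6.182 W m⁻².
Equating to εσT⁴ with ε = 0.67: T = (6.182/0.67σ)^(1/4) = 112.9 K.

113 kelvin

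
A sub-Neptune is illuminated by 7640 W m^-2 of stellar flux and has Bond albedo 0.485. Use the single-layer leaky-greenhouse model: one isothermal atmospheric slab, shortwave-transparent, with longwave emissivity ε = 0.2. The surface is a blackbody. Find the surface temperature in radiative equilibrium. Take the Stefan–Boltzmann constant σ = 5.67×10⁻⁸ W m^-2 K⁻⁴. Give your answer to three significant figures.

The planet radiates to space at T_e = [S(1−α)/(4σ)]^(1/4) = 362.9 K.
Surface balance with a leaky layer gives σT_s⁴ = σT_e⁴·2/(2−ε), so T_s = T_e·[2/(2−0.2)]^(1/4) = 372.6 K.

373 kelvin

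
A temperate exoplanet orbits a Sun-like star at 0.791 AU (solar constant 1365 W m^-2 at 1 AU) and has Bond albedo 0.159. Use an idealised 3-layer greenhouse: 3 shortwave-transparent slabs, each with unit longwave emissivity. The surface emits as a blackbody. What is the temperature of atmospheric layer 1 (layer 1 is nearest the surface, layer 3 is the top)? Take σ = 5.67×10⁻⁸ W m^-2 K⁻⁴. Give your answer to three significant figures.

Irradiance scales as 1/d², so S = 1365 W m^-2 × (1/0.791)² = 2182 W m^-2.
Top-of-atmosphere balance: σT_e⁴ = S(1−α)/4 = 458.7 W m^-2 → T_e = 299.9 K.
Each opaque layer satisfies 2T_j⁴ = T_{j−1}⁴ + T_{j+1}⁴, giving T_k⁴ = (N+1−k)T_e⁴.
T_1 = (3)^(1/4)·299.9 = 394.7 K.

395 kelvin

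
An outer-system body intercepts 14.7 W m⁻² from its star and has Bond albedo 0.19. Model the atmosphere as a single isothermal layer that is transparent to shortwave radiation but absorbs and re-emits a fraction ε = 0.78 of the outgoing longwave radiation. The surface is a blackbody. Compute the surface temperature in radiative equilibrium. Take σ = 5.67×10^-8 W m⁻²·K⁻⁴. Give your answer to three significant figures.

96.3 K

Effective emission temperature (TOA balance): σT_e⁴ = S(1−α)/4 = 2.977 W m⁻² → T_e = 85.12 K.
The surface balance (absorbed SW + ε·downward IR = σT_s⁴) with T_a⁴ = T_s⁴/2 reduces to T_s = T_e·[2/(2−ε)]^¼ = 96.32 K.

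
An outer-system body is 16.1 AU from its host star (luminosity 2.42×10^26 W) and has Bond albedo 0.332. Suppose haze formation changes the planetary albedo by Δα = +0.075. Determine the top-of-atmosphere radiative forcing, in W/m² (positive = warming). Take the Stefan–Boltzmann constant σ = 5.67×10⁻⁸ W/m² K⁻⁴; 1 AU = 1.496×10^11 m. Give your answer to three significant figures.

Orbital distance: d = 16.1 AU = 2.409×10^12 m.
Spreading L over a sphere of radius d: S = 2.42×10^26/(4π·2.41×10^12²) = 3.320 W/m².
The change in absorbed flux is Δ[S(1−α)/4] = −SΔα/4 = -0.06224 W/m².

-0.0622 W/m²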